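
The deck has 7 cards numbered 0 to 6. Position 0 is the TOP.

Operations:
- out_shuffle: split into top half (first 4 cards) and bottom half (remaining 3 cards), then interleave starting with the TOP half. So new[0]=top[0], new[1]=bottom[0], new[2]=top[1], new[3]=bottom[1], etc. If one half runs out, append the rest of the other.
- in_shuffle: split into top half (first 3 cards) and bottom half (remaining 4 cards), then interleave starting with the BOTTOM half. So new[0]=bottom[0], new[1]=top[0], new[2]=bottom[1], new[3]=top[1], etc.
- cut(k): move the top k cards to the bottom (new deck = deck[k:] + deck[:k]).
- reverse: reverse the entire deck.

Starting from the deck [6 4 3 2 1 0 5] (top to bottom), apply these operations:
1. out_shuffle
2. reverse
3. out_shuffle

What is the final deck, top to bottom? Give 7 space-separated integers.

After op 1 (out_shuffle): [6 1 4 0 3 5 2]
After op 2 (reverse): [2 5 3 0 4 1 6]
After op 3 (out_shuffle): [2 4 5 1 3 6 0]

Answer: 2 4 5 1 3 6 0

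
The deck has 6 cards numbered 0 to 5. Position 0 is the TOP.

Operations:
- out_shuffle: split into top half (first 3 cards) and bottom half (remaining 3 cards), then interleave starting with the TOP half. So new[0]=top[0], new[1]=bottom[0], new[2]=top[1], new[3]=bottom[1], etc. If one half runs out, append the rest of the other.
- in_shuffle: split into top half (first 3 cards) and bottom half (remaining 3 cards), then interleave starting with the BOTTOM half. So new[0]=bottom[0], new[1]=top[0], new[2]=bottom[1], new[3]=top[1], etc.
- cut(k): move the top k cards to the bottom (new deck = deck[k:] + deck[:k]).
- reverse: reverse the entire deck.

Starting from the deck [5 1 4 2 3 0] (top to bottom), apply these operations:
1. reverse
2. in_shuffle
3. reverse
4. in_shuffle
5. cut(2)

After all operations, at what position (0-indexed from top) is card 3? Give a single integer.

After op 1 (reverse): [0 3 2 4 1 5]
After op 2 (in_shuffle): [4 0 1 3 5 2]
After op 3 (reverse): [2 5 3 1 0 4]
After op 4 (in_shuffle): [1 2 0 5 4 3]
After op 5 (cut(2)): [0 5 4 3 1 2]
Card 3 is at position 3.

Answer: 3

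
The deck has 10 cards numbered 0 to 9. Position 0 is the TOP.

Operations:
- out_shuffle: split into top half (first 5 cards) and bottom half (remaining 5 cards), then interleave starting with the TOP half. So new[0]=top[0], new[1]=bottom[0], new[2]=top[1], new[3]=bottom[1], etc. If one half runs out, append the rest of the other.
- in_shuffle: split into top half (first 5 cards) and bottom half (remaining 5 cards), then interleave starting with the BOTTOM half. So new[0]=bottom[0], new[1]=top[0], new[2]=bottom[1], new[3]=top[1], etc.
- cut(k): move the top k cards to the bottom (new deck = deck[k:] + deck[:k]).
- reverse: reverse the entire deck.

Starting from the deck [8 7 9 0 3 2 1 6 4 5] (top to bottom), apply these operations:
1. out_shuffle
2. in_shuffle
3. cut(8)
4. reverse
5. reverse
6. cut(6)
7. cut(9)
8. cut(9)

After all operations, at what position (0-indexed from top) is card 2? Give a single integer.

After op 1 (out_shuffle): [8 2 7 1 9 6 0 4 3 5]
After op 2 (in_shuffle): [6 8 0 2 4 7 3 1 5 9]
After op 3 (cut(8)): [5 9 6 8 0 2 4 7 3 1]
After op 4 (reverse): [1 3 7 4 2 0 8 6 9 5]
After op 5 (reverse): [5 9 6 8 0 2 4 7 3 1]
After op 6 (cut(6)): [4 7 3 1 5 9 6 8 0 2]
After op 7 (cut(9)): [2 4 7 3 1 5 9 6 8 0]
After op 8 (cut(9)): [0 2 4 7 3 1 5 9 6 8]
Card 2 is at position 1.

Answer: 1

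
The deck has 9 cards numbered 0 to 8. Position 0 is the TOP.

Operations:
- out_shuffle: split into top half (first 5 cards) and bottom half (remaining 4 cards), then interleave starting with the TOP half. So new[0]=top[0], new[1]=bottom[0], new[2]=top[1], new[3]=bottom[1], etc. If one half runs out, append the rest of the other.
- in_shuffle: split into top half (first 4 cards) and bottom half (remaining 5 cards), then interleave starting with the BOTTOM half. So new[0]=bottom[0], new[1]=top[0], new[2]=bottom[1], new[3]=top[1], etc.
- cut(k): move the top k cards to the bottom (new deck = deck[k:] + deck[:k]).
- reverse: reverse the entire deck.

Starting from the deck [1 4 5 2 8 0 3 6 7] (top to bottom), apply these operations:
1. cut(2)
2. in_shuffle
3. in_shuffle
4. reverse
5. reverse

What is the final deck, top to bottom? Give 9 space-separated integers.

After op 1 (cut(2)): [5 2 8 0 3 6 7 1 4]
After op 2 (in_shuffle): [3 5 6 2 7 8 1 0 4]
After op 3 (in_shuffle): [7 3 8 5 1 6 0 2 4]
After op 4 (reverse): [4 2 0 6 1 5 8 3 7]
After op 5 (reverse): [7 3 8 5 1 6 0 2 4]

Answer: 7 3 8 5 1 6 0 2 4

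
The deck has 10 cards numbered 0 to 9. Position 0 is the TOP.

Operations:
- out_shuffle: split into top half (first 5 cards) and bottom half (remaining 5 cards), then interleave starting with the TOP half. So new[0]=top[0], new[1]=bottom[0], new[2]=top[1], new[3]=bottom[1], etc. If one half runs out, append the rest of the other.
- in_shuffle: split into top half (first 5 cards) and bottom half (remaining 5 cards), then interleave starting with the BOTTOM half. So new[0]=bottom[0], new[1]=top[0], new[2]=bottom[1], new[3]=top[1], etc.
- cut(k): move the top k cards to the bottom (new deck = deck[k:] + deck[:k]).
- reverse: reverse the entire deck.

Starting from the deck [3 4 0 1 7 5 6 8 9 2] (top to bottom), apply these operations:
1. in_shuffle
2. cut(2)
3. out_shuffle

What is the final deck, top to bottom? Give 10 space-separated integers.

After op 1 (in_shuffle): [5 3 6 4 8 0 9 1 2 7]
After op 2 (cut(2)): [6 4 8 0 9 1 2 7 5 3]
After op 3 (out_shuffle): [6 1 4 2 8 7 0 5 9 3]

Answer: 6 1 4 2 8 7 0 5 9 3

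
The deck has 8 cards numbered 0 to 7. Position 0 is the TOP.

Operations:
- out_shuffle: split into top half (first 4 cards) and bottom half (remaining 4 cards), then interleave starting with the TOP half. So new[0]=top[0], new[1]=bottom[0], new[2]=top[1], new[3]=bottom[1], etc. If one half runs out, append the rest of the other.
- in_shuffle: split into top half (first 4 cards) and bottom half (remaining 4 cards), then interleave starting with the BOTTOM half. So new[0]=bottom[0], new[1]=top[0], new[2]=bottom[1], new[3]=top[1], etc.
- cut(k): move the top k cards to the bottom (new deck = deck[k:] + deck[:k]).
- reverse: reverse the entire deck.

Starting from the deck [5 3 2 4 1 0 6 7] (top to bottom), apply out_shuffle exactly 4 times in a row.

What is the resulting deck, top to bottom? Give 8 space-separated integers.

Answer: 5 1 3 0 2 6 4 7

Derivation:
After op 1 (out_shuffle): [5 1 3 0 2 6 4 7]
After op 2 (out_shuffle): [5 2 1 6 3 4 0 7]
After op 3 (out_shuffle): [5 3 2 4 1 0 6 7]
After op 4 (out_shuffle): [5 1 3 0 2 6 4 7]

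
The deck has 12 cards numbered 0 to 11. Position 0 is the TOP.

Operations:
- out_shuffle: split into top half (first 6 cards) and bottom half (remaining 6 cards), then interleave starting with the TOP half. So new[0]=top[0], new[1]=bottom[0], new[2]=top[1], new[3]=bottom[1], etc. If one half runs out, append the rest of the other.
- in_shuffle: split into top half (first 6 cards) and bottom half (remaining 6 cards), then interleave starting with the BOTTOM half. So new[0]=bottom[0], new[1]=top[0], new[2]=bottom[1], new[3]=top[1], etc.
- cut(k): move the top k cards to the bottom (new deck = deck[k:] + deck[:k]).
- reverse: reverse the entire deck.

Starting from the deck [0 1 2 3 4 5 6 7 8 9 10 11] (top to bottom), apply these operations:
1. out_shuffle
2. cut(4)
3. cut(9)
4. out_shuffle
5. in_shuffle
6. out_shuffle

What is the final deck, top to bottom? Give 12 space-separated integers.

Answer: 2 11 6 4 5 3 9 7 8 0 1 10

Derivation:
After op 1 (out_shuffle): [0 6 1 7 2 8 3 9 4 10 5 11]
After op 2 (cut(4)): [2 8 3 9 4 10 5 11 0 6 1 7]
After op 3 (cut(9)): [6 1 7 2 8 3 9 4 10 5 11 0]
After op 4 (out_shuffle): [6 9 1 4 7 10 2 5 8 11 3 0]
After op 5 (in_shuffle): [2 6 5 9 8 1 11 4 3 7 0 10]
After op 6 (out_shuffle): [2 11 6 4 5 3 9 7 8 0 1 10]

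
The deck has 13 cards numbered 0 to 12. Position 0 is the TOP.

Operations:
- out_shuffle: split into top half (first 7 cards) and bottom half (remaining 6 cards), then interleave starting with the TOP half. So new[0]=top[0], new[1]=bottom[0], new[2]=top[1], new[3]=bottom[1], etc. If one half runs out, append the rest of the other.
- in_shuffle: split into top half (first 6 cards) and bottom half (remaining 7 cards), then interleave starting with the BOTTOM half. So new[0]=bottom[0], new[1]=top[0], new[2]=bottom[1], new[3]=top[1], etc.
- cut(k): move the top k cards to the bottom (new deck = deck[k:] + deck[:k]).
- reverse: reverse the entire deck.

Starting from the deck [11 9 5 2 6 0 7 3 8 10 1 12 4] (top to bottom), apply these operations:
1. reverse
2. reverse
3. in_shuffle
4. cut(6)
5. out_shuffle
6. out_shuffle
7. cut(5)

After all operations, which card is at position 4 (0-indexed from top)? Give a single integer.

Answer: 5

Derivation:
After op 1 (reverse): [4 12 1 10 8 3 7 0 6 2 5 9 11]
After op 2 (reverse): [11 9 5 2 6 0 7 3 8 10 1 12 4]
After op 3 (in_shuffle): [7 11 3 9 8 5 10 2 1 6 12 0 4]
After op 4 (cut(6)): [10 2 1 6 12 0 4 7 11 3 9 8 5]
After op 5 (out_shuffle): [10 7 2 11 1 3 6 9 12 8 0 5 4]
After op 6 (out_shuffle): [10 9 7 12 2 8 11 0 1 5 3 4 6]
After op 7 (cut(5)): [8 11 0 1 5 3 4 6 10 9 7 12 2]
Position 4: card 5.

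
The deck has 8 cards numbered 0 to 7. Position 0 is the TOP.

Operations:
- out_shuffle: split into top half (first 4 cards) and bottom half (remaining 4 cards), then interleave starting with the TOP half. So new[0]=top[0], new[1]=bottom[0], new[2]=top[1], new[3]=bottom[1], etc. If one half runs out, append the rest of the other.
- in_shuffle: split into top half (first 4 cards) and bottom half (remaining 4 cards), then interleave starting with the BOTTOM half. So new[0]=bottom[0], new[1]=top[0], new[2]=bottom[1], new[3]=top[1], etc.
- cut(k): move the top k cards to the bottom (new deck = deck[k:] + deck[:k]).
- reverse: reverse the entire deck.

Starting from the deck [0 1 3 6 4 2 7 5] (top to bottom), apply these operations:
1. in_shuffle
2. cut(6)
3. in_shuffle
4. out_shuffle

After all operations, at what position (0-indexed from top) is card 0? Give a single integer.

Answer: 7

Derivation:
After op 1 (in_shuffle): [4 0 2 1 7 3 5 6]
After op 2 (cut(6)): [5 6 4 0 2 1 7 3]
After op 3 (in_shuffle): [2 5 1 6 7 4 3 0]
After op 4 (out_shuffle): [2 7 5 4 1 3 6 0]
Card 0 is at position 7.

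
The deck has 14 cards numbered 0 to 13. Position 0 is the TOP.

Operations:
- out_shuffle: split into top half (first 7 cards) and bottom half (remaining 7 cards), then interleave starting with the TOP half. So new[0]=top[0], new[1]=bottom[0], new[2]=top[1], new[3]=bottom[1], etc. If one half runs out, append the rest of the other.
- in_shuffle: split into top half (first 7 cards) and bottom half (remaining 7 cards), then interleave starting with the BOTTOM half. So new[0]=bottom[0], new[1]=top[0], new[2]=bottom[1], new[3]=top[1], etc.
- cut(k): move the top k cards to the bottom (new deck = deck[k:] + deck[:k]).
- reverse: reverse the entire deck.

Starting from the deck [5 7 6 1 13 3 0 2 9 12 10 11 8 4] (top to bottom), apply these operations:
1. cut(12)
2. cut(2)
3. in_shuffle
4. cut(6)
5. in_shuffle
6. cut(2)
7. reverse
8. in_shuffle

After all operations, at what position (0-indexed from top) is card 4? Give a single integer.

After op 1 (cut(12)): [8 4 5 7 6 1 13 3 0 2 9 12 10 11]
After op 2 (cut(2)): [5 7 6 1 13 3 0 2 9 12 10 11 8 4]
After op 3 (in_shuffle): [2 5 9 7 12 6 10 1 11 13 8 3 4 0]
After op 4 (cut(6)): [10 1 11 13 8 3 4 0 2 5 9 7 12 6]
After op 5 (in_shuffle): [0 10 2 1 5 11 9 13 7 8 12 3 6 4]
After op 6 (cut(2)): [2 1 5 11 9 13 7 8 12 3 6 4 0 10]
After op 7 (reverse): [10 0 4 6 3 12 8 7 13 9 11 5 1 2]
After op 8 (in_shuffle): [7 10 13 0 9 4 11 6 5 3 1 12 2 8]
Card 4 is at position 5.

Answer: 5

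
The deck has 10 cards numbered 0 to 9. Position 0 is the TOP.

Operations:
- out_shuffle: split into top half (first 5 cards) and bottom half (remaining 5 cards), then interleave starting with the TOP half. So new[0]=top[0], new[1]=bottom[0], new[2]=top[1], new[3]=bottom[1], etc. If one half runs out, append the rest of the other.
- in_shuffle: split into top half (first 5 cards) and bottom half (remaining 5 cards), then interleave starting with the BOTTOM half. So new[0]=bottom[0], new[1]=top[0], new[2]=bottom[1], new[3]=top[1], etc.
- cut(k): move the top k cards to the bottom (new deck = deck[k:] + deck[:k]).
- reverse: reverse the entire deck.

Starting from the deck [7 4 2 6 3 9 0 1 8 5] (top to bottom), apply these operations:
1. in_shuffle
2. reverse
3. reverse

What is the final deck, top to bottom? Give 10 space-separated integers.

After op 1 (in_shuffle): [9 7 0 4 1 2 8 6 5 3]
After op 2 (reverse): [3 5 6 8 2 1 4 0 7 9]
After op 3 (reverse): [9 7 0 4 1 2 8 6 5 3]

Answer: 9 7 0 4 1 2 8 6 5 3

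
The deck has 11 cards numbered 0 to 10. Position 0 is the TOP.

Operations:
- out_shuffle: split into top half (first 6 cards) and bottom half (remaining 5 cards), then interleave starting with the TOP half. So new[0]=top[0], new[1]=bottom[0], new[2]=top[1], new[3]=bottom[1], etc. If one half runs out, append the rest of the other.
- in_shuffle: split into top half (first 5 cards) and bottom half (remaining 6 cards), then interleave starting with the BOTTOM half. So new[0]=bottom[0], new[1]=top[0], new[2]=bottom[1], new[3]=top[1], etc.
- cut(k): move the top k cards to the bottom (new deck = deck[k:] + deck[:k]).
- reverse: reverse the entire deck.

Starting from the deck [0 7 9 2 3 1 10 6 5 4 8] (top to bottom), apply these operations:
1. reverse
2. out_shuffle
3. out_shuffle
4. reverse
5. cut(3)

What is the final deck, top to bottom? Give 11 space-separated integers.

Answer: 0 2 10 4 7 3 6 8 9 1 5

Derivation:
After op 1 (reverse): [8 4 5 6 10 1 3 2 9 7 0]
After op 2 (out_shuffle): [8 3 4 2 5 9 6 7 10 0 1]
After op 3 (out_shuffle): [8 6 3 7 4 10 2 0 5 1 9]
After op 4 (reverse): [9 1 5 0 2 10 4 7 3 6 8]
After op 5 (cut(3)): [0 2 10 4 7 3 6 8 9 1 5]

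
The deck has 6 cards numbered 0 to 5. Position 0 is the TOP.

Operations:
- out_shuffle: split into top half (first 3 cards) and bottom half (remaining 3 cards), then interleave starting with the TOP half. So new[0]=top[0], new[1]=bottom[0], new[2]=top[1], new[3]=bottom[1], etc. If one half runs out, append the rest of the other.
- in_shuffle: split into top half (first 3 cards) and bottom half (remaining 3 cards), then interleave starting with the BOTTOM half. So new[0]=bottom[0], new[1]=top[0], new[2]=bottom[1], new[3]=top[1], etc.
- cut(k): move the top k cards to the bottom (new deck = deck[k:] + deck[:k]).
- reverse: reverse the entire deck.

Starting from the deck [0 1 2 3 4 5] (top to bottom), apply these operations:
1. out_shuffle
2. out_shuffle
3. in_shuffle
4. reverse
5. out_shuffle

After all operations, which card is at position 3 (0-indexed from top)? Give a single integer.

After op 1 (out_shuffle): [0 3 1 4 2 5]
After op 2 (out_shuffle): [0 4 3 2 1 5]
After op 3 (in_shuffle): [2 0 1 4 5 3]
After op 4 (reverse): [3 5 4 1 0 2]
After op 5 (out_shuffle): [3 1 5 0 4 2]
Position 3: card 0.

Answer: 0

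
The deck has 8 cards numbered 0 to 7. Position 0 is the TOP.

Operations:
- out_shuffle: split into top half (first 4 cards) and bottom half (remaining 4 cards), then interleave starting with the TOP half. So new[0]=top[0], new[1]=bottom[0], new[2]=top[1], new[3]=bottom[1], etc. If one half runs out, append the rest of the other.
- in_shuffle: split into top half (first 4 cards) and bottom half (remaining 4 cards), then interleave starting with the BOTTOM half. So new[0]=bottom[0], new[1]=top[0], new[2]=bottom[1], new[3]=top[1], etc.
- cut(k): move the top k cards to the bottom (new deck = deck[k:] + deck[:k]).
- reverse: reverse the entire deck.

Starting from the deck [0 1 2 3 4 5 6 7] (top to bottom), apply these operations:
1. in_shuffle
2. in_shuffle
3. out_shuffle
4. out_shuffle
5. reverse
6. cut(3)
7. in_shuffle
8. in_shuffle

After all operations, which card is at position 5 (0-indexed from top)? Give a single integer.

Answer: 1

Derivation:
After op 1 (in_shuffle): [4 0 5 1 6 2 7 3]
After op 2 (in_shuffle): [6 4 2 0 7 5 3 1]
After op 3 (out_shuffle): [6 7 4 5 2 3 0 1]
After op 4 (out_shuffle): [6 2 7 3 4 0 5 1]
After op 5 (reverse): [1 5 0 4 3 7 2 6]
After op 6 (cut(3)): [4 3 7 2 6 1 5 0]
After op 7 (in_shuffle): [6 4 1 3 5 7 0 2]
After op 8 (in_shuffle): [5 6 7 4 0 1 2 3]
Position 5: card 1.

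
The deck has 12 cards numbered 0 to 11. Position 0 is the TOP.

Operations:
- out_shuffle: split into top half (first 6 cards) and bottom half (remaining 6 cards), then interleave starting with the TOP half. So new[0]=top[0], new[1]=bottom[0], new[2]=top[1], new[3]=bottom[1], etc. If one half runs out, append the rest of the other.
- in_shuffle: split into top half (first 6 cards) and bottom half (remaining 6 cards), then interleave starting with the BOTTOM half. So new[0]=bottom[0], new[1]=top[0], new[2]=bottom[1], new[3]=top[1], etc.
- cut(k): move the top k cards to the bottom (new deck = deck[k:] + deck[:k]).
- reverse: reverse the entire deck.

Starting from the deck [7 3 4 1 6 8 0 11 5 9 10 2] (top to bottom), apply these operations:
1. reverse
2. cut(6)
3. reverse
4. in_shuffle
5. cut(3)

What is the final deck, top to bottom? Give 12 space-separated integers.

After op 1 (reverse): [2 10 9 5 11 0 8 6 1 4 3 7]
After op 2 (cut(6)): [8 6 1 4 3 7 2 10 9 5 11 0]
After op 3 (reverse): [0 11 5 9 10 2 7 3 4 1 6 8]
After op 4 (in_shuffle): [7 0 3 11 4 5 1 9 6 10 8 2]
After op 5 (cut(3)): [11 4 5 1 9 6 10 8 2 7 0 3]

Answer: 11 4 5 1 9 6 10 8 2 7 0 3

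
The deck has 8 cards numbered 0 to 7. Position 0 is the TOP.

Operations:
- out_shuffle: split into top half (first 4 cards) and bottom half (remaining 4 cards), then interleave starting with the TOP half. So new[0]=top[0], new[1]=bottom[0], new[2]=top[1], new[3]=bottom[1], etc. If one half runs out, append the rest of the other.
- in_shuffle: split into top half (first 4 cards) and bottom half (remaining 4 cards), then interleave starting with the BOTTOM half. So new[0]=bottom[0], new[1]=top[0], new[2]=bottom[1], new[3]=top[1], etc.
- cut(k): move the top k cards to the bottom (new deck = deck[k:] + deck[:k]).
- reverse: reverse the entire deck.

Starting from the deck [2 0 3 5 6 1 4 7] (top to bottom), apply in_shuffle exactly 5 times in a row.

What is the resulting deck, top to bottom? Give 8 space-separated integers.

After op 1 (in_shuffle): [6 2 1 0 4 3 7 5]
After op 2 (in_shuffle): [4 6 3 2 7 1 5 0]
After op 3 (in_shuffle): [7 4 1 6 5 3 0 2]
After op 4 (in_shuffle): [5 7 3 4 0 1 2 6]
After op 5 (in_shuffle): [0 5 1 7 2 3 6 4]

Answer: 0 5 1 7 2 3 6 4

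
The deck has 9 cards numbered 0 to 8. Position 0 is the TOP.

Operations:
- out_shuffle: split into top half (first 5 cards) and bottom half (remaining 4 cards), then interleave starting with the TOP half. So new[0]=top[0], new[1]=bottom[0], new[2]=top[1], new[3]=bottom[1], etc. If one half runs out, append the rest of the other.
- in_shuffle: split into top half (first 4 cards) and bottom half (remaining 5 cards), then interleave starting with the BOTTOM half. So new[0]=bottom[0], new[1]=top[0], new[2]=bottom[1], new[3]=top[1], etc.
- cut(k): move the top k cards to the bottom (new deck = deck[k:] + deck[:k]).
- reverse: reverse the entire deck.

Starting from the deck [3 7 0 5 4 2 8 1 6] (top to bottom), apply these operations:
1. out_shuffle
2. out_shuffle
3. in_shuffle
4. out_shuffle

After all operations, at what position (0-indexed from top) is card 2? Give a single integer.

Answer: 1

Derivation:
After op 1 (out_shuffle): [3 2 7 8 0 1 5 6 4]
After op 2 (out_shuffle): [3 1 2 5 7 6 8 4 0]
After op 3 (in_shuffle): [7 3 6 1 8 2 4 5 0]
After op 4 (out_shuffle): [7 2 3 4 6 5 1 0 8]
Card 2 is at position 1.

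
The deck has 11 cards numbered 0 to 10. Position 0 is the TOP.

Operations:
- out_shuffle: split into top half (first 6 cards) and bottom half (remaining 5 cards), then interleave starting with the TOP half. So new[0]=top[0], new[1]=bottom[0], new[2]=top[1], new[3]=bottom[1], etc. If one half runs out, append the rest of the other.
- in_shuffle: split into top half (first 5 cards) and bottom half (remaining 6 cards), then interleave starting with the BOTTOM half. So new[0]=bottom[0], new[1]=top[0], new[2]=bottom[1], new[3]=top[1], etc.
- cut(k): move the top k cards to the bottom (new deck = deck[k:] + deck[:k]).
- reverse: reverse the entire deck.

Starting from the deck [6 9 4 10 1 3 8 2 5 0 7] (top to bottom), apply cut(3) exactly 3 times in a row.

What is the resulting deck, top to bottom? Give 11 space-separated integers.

After op 1 (cut(3)): [10 1 3 8 2 5 0 7 6 9 4]
After op 2 (cut(3)): [8 2 5 0 7 6 9 4 10 1 3]
After op 3 (cut(3)): [0 7 6 9 4 10 1 3 8 2 5]

Answer: 0 7 6 9 4 10 1 3 8 2 5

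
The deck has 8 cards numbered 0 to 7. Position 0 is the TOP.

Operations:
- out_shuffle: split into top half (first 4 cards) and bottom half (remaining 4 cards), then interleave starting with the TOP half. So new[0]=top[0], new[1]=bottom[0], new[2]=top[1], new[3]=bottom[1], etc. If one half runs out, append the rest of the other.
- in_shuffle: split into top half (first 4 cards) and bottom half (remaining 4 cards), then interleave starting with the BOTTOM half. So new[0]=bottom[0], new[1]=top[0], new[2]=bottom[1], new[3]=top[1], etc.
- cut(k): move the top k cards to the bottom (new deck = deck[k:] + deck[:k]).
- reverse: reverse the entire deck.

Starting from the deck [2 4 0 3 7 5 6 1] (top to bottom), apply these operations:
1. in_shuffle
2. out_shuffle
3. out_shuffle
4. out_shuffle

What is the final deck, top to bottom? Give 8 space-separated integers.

After op 1 (in_shuffle): [7 2 5 4 6 0 1 3]
After op 2 (out_shuffle): [7 6 2 0 5 1 4 3]
After op 3 (out_shuffle): [7 5 6 1 2 4 0 3]
After op 4 (out_shuffle): [7 2 5 4 6 0 1 3]

Answer: 7 2 5 4 6 0 1 3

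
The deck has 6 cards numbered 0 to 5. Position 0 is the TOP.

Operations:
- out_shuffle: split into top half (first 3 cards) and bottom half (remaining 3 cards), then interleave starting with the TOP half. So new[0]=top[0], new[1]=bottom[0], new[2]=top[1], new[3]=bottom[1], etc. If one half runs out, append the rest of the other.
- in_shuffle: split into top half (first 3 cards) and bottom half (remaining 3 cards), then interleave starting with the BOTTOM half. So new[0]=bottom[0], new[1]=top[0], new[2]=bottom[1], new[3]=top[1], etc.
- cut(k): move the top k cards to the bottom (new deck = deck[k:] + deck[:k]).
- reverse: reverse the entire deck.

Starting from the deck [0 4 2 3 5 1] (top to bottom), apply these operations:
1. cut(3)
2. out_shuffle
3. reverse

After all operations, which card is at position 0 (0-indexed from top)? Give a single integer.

Answer: 2

Derivation:
After op 1 (cut(3)): [3 5 1 0 4 2]
After op 2 (out_shuffle): [3 0 5 4 1 2]
After op 3 (reverse): [2 1 4 5 0 3]
Position 0: card 2.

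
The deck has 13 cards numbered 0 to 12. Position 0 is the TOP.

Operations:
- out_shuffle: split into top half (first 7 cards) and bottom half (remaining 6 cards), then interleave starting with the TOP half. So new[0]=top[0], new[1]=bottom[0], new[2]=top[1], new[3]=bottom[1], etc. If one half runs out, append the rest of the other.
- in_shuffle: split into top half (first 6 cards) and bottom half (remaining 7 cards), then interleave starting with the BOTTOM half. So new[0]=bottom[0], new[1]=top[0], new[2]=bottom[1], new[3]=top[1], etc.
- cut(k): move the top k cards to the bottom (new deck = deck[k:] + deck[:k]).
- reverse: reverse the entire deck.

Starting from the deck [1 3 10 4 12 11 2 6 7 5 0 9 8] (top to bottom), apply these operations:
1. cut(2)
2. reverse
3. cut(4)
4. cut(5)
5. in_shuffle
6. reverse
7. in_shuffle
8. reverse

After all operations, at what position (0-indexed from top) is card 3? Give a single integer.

Answer: 5

Derivation:
After op 1 (cut(2)): [10 4 12 11 2 6 7 5 0 9 8 1 3]
After op 2 (reverse): [3 1 8 9 0 5 7 6 2 11 12 4 10]
After op 3 (cut(4)): [0 5 7 6 2 11 12 4 10 3 1 8 9]
After op 4 (cut(5)): [11 12 4 10 3 1 8 9 0 5 7 6 2]
After op 5 (in_shuffle): [8 11 9 12 0 4 5 10 7 3 6 1 2]
After op 6 (reverse): [2 1 6 3 7 10 5 4 0 12 9 11 8]
After op 7 (in_shuffle): [5 2 4 1 0 6 12 3 9 7 11 10 8]
After op 8 (reverse): [8 10 11 7 9 3 12 6 0 1 4 2 5]
Card 3 is at position 5.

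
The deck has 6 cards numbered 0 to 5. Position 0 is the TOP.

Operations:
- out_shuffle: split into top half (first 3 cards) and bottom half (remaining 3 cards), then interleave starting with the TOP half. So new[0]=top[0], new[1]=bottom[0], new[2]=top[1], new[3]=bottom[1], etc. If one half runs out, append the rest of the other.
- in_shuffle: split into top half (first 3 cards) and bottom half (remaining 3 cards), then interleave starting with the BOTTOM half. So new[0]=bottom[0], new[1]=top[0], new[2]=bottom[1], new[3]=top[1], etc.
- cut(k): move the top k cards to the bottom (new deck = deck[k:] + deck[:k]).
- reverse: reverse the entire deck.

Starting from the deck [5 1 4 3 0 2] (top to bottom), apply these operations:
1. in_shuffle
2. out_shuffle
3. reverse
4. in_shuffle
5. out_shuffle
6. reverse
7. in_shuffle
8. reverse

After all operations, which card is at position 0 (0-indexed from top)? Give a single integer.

After op 1 (in_shuffle): [3 5 0 1 2 4]
After op 2 (out_shuffle): [3 1 5 2 0 4]
After op 3 (reverse): [4 0 2 5 1 3]
After op 4 (in_shuffle): [5 4 1 0 3 2]
After op 5 (out_shuffle): [5 0 4 3 1 2]
After op 6 (reverse): [2 1 3 4 0 5]
After op 7 (in_shuffle): [4 2 0 1 5 3]
After op 8 (reverse): [3 5 1 0 2 4]
Position 0: card 3.

Answer: 3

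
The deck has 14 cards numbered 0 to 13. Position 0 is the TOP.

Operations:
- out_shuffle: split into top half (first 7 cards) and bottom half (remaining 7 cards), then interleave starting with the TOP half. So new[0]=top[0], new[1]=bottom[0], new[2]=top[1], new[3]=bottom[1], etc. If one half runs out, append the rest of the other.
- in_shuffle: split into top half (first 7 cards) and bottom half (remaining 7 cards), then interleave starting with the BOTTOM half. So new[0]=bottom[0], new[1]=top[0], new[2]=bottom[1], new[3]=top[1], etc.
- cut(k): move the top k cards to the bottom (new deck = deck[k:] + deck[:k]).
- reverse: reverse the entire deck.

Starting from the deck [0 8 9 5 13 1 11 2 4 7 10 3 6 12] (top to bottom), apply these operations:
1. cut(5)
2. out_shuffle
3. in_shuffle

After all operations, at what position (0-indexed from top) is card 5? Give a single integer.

Answer: 8

Derivation:
After op 1 (cut(5)): [1 11 2 4 7 10 3 6 12 0 8 9 5 13]
After op 2 (out_shuffle): [1 6 11 12 2 0 4 8 7 9 10 5 3 13]
After op 3 (in_shuffle): [8 1 7 6 9 11 10 12 5 2 3 0 13 4]
Card 5 is at position 8.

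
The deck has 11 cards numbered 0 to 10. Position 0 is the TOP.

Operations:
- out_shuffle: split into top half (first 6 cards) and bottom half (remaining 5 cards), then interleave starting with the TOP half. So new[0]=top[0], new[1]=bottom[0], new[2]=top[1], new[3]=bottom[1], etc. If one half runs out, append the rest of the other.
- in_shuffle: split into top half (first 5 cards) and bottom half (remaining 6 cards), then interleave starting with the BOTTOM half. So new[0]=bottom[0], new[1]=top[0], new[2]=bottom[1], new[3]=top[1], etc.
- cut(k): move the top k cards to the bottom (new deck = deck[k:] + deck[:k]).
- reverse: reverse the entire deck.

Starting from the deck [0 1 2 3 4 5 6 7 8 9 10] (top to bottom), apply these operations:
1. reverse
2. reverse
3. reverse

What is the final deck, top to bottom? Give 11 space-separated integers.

Answer: 10 9 8 7 6 5 4 3 2 1 0

Derivation:
After op 1 (reverse): [10 9 8 7 6 5 4 3 2 1 0]
After op 2 (reverse): [0 1 2 3 4 5 6 7 8 9 10]
After op 3 (reverse): [10 9 8 7 6 5 4 3 2 1 0]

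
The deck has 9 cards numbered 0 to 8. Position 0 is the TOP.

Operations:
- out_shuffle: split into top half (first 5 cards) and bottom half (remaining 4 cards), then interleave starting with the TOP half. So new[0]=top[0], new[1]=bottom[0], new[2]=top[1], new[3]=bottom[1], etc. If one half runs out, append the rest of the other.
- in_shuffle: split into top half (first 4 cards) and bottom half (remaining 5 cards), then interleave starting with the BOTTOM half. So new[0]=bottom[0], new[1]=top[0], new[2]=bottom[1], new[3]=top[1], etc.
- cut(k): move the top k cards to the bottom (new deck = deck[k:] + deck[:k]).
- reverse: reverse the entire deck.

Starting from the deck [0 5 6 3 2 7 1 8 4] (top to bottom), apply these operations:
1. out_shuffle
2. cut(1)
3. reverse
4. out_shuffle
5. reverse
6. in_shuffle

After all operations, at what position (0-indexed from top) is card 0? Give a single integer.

After op 1 (out_shuffle): [0 7 5 1 6 8 3 4 2]
After op 2 (cut(1)): [7 5 1 6 8 3 4 2 0]
After op 3 (reverse): [0 2 4 3 8 6 1 5 7]
After op 4 (out_shuffle): [0 6 2 1 4 5 3 7 8]
After op 5 (reverse): [8 7 3 5 4 1 2 6 0]
After op 6 (in_shuffle): [4 8 1 7 2 3 6 5 0]
Card 0 is at position 8.

Answer: 8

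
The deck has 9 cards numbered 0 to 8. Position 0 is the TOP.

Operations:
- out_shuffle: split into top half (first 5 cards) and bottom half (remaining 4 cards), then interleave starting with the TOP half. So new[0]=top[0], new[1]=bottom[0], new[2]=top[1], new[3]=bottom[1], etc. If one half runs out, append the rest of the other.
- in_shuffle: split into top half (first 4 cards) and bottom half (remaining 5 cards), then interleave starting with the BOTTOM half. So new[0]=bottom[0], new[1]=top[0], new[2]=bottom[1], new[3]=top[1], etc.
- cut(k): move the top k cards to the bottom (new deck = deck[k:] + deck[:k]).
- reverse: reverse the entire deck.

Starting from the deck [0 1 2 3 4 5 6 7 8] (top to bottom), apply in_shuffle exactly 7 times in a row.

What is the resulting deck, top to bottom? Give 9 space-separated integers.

After op 1 (in_shuffle): [4 0 5 1 6 2 7 3 8]
After op 2 (in_shuffle): [6 4 2 0 7 5 3 1 8]
After op 3 (in_shuffle): [7 6 5 4 3 2 1 0 8]
After op 4 (in_shuffle): [3 7 2 6 1 5 0 4 8]
After op 5 (in_shuffle): [1 3 5 7 0 2 4 6 8]
After op 6 (in_shuffle): [0 1 2 3 4 5 6 7 8]
After op 7 (in_shuffle): [4 0 5 1 6 2 7 3 8]

Answer: 4 0 5 1 6 2 7 3 8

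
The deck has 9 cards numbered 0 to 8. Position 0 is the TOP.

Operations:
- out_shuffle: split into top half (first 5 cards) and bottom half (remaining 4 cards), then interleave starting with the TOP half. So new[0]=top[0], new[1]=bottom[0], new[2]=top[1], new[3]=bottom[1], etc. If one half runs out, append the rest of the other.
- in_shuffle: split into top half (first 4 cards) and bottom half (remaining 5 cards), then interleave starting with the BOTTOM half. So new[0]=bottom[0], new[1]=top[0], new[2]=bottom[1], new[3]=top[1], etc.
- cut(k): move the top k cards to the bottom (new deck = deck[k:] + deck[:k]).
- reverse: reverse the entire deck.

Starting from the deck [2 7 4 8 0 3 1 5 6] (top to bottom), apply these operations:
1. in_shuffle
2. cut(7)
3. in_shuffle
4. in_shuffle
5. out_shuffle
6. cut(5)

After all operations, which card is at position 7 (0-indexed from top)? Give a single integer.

Answer: 2

Derivation:
After op 1 (in_shuffle): [0 2 3 7 1 4 5 8 6]
After op 2 (cut(7)): [8 6 0 2 3 7 1 4 5]
After op 3 (in_shuffle): [3 8 7 6 1 0 4 2 5]
After op 4 (in_shuffle): [1 3 0 8 4 7 2 6 5]
After op 5 (out_shuffle): [1 7 3 2 0 6 8 5 4]
After op 6 (cut(5)): [6 8 5 4 1 7 3 2 0]
Position 7: card 2.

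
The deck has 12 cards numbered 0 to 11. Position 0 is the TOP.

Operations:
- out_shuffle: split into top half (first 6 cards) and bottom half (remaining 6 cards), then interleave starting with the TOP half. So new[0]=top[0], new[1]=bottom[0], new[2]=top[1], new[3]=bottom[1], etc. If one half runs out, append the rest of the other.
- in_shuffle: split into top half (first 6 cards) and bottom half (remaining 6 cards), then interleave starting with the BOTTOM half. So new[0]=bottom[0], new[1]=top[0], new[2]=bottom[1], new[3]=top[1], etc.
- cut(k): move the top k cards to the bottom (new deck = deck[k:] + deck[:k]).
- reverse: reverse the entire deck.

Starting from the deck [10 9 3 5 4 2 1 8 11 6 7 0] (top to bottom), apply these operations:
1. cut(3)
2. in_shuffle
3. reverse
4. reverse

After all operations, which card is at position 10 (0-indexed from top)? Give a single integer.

After op 1 (cut(3)): [5 4 2 1 8 11 6 7 0 10 9 3]
After op 2 (in_shuffle): [6 5 7 4 0 2 10 1 9 8 3 11]
After op 3 (reverse): [11 3 8 9 1 10 2 0 4 7 5 6]
After op 4 (reverse): [6 5 7 4 0 2 10 1 9 8 3 11]
Position 10: card 3.

Answer: 3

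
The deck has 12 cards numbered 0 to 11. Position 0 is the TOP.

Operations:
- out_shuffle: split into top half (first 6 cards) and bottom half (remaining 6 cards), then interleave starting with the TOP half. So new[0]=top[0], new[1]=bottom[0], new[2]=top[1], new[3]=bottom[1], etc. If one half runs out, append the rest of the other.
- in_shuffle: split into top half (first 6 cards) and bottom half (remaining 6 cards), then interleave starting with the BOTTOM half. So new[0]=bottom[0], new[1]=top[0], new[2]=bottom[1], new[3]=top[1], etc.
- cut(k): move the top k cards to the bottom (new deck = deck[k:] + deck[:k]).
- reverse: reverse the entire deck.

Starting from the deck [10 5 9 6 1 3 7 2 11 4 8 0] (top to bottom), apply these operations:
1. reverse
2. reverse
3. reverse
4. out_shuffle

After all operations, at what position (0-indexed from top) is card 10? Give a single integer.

Answer: 11

Derivation:
After op 1 (reverse): [0 8 4 11 2 7 3 1 6 9 5 10]
After op 2 (reverse): [10 5 9 6 1 3 7 2 11 4 8 0]
After op 3 (reverse): [0 8 4 11 2 7 3 1 6 9 5 10]
After op 4 (out_shuffle): [0 3 8 1 4 6 11 9 2 5 7 10]
Card 10 is at position 11.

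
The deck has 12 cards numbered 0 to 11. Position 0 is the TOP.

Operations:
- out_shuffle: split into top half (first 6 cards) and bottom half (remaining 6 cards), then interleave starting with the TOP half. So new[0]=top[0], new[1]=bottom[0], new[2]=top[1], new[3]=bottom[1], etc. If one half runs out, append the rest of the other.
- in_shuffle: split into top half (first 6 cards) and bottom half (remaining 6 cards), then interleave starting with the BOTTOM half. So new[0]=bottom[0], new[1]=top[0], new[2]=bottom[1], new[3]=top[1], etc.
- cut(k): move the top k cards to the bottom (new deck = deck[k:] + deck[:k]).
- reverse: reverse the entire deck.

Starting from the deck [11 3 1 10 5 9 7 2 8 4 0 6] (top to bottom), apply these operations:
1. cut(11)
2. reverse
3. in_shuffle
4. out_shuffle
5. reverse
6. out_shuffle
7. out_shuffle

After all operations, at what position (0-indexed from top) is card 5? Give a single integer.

After op 1 (cut(11)): [6 11 3 1 10 5 9 7 2 8 4 0]
After op 2 (reverse): [0 4 8 2 7 9 5 10 1 3 11 6]
After op 3 (in_shuffle): [5 0 10 4 1 8 3 2 11 7 6 9]
After op 4 (out_shuffle): [5 3 0 2 10 11 4 7 1 6 8 9]
After op 5 (reverse): [9 8 6 1 7 4 11 10 2 0 3 5]
After op 6 (out_shuffle): [9 11 8 10 6 2 1 0 7 3 4 5]
After op 7 (out_shuffle): [9 1 11 0 8 7 10 3 6 4 2 5]
Card 5 is at position 11.

Answer: 11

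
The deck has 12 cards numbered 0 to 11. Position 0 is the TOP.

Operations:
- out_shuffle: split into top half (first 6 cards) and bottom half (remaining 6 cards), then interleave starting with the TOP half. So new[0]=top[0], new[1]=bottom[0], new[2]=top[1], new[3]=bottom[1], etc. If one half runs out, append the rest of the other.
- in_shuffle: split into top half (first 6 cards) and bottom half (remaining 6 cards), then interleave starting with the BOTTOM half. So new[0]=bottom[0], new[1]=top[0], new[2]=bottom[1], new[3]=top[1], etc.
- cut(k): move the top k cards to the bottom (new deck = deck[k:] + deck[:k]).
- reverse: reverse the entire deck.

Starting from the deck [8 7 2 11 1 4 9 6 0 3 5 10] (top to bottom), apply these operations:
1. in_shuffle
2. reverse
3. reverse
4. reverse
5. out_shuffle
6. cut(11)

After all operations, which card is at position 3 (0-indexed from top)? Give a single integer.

After op 1 (in_shuffle): [9 8 6 7 0 2 3 11 5 1 10 4]
After op 2 (reverse): [4 10 1 5 11 3 2 0 7 6 8 9]
After op 3 (reverse): [9 8 6 7 0 2 3 11 5 1 10 4]
After op 4 (reverse): [4 10 1 5 11 3 2 0 7 6 8 9]
After op 5 (out_shuffle): [4 2 10 0 1 7 5 6 11 8 3 9]
After op 6 (cut(11)): [9 4 2 10 0 1 7 5 6 11 8 3]
Position 3: card 10.

Answer: 10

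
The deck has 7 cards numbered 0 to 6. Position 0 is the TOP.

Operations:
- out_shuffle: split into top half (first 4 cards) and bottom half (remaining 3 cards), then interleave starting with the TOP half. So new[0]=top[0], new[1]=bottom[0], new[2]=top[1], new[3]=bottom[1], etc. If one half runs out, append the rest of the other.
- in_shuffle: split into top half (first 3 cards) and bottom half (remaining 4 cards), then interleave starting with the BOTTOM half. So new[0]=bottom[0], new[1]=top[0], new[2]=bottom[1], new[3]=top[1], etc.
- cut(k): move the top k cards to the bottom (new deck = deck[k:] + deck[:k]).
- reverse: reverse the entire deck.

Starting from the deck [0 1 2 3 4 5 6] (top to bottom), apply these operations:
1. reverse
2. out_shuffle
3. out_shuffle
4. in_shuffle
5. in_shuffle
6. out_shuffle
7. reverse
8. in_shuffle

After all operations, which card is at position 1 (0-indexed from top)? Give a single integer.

After op 1 (reverse): [6 5 4 3 2 1 0]
After op 2 (out_shuffle): [6 2 5 1 4 0 3]
After op 3 (out_shuffle): [6 4 2 0 5 3 1]
After op 4 (in_shuffle): [0 6 5 4 3 2 1]
After op 5 (in_shuffle): [4 0 3 6 2 5 1]
After op 6 (out_shuffle): [4 2 0 5 3 1 6]
After op 7 (reverse): [6 1 3 5 0 2 4]
After op 8 (in_shuffle): [5 6 0 1 2 3 4]
Position 1: card 6.

Answer: 6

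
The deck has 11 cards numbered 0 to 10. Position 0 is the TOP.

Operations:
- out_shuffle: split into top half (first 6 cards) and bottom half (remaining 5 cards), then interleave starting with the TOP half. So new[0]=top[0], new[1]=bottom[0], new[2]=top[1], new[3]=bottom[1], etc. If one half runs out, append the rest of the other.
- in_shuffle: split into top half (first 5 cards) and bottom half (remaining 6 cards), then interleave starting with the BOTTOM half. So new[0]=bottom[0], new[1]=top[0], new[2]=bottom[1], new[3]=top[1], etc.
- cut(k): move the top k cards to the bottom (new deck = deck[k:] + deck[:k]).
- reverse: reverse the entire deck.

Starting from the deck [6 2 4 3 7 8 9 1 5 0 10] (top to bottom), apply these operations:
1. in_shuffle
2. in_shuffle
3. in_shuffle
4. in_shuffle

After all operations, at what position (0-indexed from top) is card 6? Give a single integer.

After op 1 (in_shuffle): [8 6 9 2 1 4 5 3 0 7 10]
After op 2 (in_shuffle): [4 8 5 6 3 9 0 2 7 1 10]
After op 3 (in_shuffle): [9 4 0 8 2 5 7 6 1 3 10]
After op 4 (in_shuffle): [5 9 7 4 6 0 1 8 3 2 10]
Card 6 is at position 4.

Answer: 4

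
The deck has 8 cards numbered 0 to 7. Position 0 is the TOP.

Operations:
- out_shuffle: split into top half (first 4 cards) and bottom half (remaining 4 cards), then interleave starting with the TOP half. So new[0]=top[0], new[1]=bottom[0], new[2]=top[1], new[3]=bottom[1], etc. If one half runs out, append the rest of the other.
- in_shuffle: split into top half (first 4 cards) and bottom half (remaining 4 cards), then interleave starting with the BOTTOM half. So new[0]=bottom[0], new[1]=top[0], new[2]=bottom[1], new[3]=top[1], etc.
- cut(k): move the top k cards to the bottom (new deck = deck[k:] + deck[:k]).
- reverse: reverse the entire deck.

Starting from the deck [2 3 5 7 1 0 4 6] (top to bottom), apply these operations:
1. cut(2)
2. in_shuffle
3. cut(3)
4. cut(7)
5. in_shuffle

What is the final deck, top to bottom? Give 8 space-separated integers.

After op 1 (cut(2)): [5 7 1 0 4 6 2 3]
After op 2 (in_shuffle): [4 5 6 7 2 1 3 0]
After op 3 (cut(3)): [7 2 1 3 0 4 5 6]
After op 4 (cut(7)): [6 7 2 1 3 0 4 5]
After op 5 (in_shuffle): [3 6 0 7 4 2 5 1]

Answer: 3 6 0 7 4 2 5 1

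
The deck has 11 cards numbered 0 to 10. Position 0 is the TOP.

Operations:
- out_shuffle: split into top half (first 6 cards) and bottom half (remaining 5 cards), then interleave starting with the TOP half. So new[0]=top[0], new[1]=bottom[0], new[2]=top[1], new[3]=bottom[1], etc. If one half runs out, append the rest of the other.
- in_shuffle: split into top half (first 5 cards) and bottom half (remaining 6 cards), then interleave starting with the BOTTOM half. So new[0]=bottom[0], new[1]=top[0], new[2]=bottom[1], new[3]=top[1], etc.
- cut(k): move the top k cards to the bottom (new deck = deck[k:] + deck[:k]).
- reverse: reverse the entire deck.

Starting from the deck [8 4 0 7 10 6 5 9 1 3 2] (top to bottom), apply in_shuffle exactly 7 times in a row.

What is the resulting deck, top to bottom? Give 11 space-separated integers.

After op 1 (in_shuffle): [6 8 5 4 9 0 1 7 3 10 2]
After op 2 (in_shuffle): [0 6 1 8 7 5 3 4 10 9 2]
After op 3 (in_shuffle): [5 0 3 6 4 1 10 8 9 7 2]
After op 4 (in_shuffle): [1 5 10 0 8 3 9 6 7 4 2]
After op 5 (in_shuffle): [3 1 9 5 6 10 7 0 4 8 2]
After op 6 (in_shuffle): [10 3 7 1 0 9 4 5 8 6 2]
After op 7 (in_shuffle): [9 10 4 3 5 7 8 1 6 0 2]

Answer: 9 10 4 3 5 7 8 1 6 0 2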